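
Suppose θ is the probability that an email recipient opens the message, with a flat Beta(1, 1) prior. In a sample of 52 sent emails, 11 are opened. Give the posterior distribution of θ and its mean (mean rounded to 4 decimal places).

Posterior: Beta(12, 42); mean ≈ 0.2222

The binomial likelihood is conjugate to the Beta prior: with 11 successes and 41 failures, the posterior is Beta(1+11, 1+41) = Beta(12, 42).
E[θ | data] = 12/(12+42) = 0.2222.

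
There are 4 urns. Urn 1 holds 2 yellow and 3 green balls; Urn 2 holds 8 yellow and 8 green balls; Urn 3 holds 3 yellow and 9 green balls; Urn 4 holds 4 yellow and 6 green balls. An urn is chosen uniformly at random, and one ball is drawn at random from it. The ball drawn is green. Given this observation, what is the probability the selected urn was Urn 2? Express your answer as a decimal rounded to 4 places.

Tabulate prior·likelihood by source: [1] prior 0.25, lik 0.6, product 0.1500; [2] prior 0.25, lik 0.5, product 0.1250; [3] prior 0.25, lik 0.75, product 0.1875; [4] prior 0.25, lik 0.6, product 0.1500.
Normalizing constant = 0.61250; the posterior for Urn 2 is its product over the sum, 0.1250/0.61250 = 0.2041.

Posterior probability ≈ 0.2041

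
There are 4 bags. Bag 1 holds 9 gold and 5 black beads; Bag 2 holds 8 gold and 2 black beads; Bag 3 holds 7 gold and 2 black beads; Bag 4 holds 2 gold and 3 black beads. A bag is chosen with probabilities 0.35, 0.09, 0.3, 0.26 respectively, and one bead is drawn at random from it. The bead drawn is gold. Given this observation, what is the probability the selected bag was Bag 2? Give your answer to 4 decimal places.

Posterior probability ≈ 0.1135

P(gold|Bag 1) = 0.6429; P(gold|Bag 2) = 0.8; P(gold|Bag 3) = 0.7778; P(gold|Bag 4) = 0.4.
Prior × likelihood for each source: 0.35·0.6429=0.2250, 0.09·0.8=0.07200, 0.3·0.7778=0.2333, 0.26·0.4=0.1040. Summing gives P(gold) = 0.63433.
P(Bag 2 | gold) = 0.07200 / 0.63433 = 0.1135.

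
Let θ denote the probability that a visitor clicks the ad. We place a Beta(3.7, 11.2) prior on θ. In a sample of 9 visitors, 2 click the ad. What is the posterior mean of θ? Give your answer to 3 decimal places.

Posterior mean ≈ 0.238

Observing 2 successes and 7 failures updates Beta(3.7, 11.2) by adding the success and failure counts to the two shape parameters: α = 3.7+2 = 5.7, β = 11.2+7 = 18.2.
E[θ | data] = 5.7/(5.7+18.2) = 0.238.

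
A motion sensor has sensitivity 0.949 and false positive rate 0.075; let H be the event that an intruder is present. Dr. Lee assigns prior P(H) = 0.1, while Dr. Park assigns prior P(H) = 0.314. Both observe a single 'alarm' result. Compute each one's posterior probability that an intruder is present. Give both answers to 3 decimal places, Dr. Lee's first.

The likelihood ratio for an 'alarm' result is 0.949/0.075 = 12.653.
Dr. Lee: prior odds 0.1/0.9 = 0.11111; posterior odds 1.4059; posterior probability 0.584.
Dr. Park: prior odds 0.314/0.686 = 0.45773; posterior odds 5.7918; posterior probability 0.853.

Dr. Lee: 0.584; Dr. Park: 0.853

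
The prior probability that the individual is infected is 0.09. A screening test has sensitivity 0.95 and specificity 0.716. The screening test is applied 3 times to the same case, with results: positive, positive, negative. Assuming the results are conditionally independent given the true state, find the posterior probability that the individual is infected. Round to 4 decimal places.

Posterior P(H) ≈ 0.0717

Let H be the event that the individual is infected; start with P(H) = 0.09. P('positive'|H) = 0.95, P('positive'|¬H) = 0.284.
Update on result 1 ('positive'): P(H) ← 0.95·0.0900 / (0.95·0.0900 + 0.284·0.9100) = 0.085500/0.34394 = 0.2486.
Update on result 2 ('positive'): P(H) ← 0.95·0.2486 / (0.95·0.2486 + 0.284·0.7514) = 0.23616/0.44956 = 0.5253.
Update on result 3 ('negative'): P(H) ← 0.05·0.5253 / (0.05·0.5253 + 0.716·0.4747) = 0.026266/0.36614 = 0.0717.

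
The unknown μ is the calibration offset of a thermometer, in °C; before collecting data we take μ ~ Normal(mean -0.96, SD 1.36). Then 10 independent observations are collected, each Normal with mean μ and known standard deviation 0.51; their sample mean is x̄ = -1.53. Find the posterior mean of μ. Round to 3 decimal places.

Posterior mean ≈ -1.522

Prior precision 1/τ₀² = 1/1.36² = 0.540657; data precision n/σ² = 10/0.51² = 38.4468.
Posterior precision = 0.540657 + 38.4468 = 38.9874.
Posterior mean = (0.540657·-0.96 + 38.4468·-1.53) / 38.9874 = -1.522.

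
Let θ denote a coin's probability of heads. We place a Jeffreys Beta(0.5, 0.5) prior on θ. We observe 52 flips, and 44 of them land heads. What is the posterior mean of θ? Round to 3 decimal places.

Posterior mean ≈ 0.840

Observing 44 successes and 8 failures updates Beta(0.5, 0.5) by adding the success and failure counts to the two shape parameters: α = 0.5+44 = 44.5, β = 0.5+8 = 8.5.
E[θ | data] = 44.5/(44.5+8.5) = 0.840.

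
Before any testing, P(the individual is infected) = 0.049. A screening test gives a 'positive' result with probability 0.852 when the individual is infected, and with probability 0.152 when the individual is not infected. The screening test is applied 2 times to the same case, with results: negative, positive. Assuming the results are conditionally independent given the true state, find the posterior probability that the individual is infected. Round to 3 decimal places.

Posterior P(H) ≈ 0.048

With H the event that the individual is infected, the joint likelihood of the observed sequence is P(data|H) = 0.148·0.852 = 0.12610 and P(data|¬H) = 0.848·0.152 = 0.12890.
Bayes: P(H|data) = 0.049·0.12610 / (0.049·0.12610 + 0.951·0.12890) = 0.0061787/0.12876 = 0.0480.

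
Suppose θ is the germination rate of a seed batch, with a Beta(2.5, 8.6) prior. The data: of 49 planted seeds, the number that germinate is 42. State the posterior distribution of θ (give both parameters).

Posterior: Beta(44.5, 15.6)

Observing 42 successes and 7 failures updates Beta(2.5, 8.6) by adding the success and failure counts to the two shape parameters: α = 2.5+42 = 44.5, β = 8.6+7 = 15.6.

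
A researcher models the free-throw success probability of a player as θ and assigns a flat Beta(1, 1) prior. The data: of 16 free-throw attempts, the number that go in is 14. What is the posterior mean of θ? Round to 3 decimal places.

Posterior mean ≈ 0.833

Observing 14 successes and 2 failures updates Beta(1, 1) by adding the success and failure counts to the two shape parameters: α = 1+14 = 15, β = 1+2 = 3.
E[θ | data] = 15/(15+3) = 0.833.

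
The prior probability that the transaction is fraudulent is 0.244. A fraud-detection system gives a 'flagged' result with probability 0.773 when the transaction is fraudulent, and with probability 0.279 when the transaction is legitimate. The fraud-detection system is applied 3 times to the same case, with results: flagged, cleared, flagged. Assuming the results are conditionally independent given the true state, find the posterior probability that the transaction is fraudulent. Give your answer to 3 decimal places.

Posterior P(H) ≈ 0.438

Let H be the event that the transaction is fraudulent; start with P(H) = 0.244. P('flagged'|H) = 0.773, P('flagged'|¬H) = 0.279.
Update on result 1 ('flagged'): P(H) ← 0.773·0.2440 / (0.773·0.2440 + 0.279·0.7560) = 0.18861/0.39954 = 0.4721.
Update on result 2 ('cleared'): P(H) ← 0.227·0.4721 / (0.227·0.4721 + 0.721·0.5279) = 0.10716/0.48779 = 0.2197.
Update on result 3 ('flagged'): P(H) ← 0.773·0.2197 / (0.773·0.2197 + 0.279·0.7803) = 0.16982/0.38753 = 0.4382.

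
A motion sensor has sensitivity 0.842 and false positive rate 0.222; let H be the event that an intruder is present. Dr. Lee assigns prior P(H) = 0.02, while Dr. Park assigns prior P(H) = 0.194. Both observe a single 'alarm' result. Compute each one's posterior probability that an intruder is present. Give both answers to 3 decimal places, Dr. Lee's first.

P('+'|H) = 0.842, P('+'|¬H) = 0.222.
Dr. Lee: numerator 0.842·0.02 = 0.016840; evidence = 0.016840+0.222·0.98 = 0.23440; posterior = 0.072.
Dr. Park: numerator 0.842·0.194 = 0.16335; evidence = 0.16335+0.222·0.806 = 0.34228; posterior = 0.477.

Dr. Lee: 0.072; Dr. Park: 0.477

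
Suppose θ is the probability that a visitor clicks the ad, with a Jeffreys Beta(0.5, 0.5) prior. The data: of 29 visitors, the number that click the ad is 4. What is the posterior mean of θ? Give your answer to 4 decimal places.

Observing 4 successes and 25 failures updates Beta(0.5, 0.5) by adding the success and failure counts to the two shape parameters: α = 0.5+4 = 4.5, β = 0.5+25 = 25.5.
Posterior mean = α/(α+β) = 4.5/30 = 0.1500.

Posterior mean ≈ 0.1500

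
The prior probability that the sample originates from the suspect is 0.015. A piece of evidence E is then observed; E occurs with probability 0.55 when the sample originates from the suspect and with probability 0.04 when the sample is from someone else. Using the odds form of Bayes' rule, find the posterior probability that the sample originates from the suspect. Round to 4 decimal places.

Posterior probability ≈ 0.1731

Prior odds = 0.015/(1−0.015) = 0.015228. In log-odds, ln(0.015228) = -4.1846.
Add log likelihood ratio: ln(13.750) = 2.6210.
Posterior log-odds = -1.5636, so posterior odds = exp(-1.5636) = 0.20939. Converting, P(H|E) = 0.20939/1.2094 = 0.1731.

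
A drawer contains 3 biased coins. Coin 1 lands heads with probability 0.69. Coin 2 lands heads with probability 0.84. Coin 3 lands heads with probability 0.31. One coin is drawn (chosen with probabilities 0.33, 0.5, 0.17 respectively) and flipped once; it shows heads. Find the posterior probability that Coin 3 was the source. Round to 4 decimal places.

P(heads|C1) = 0.69; P(heads|C2) = 0.84; P(heads|C3) = 0.31.
Prior × likelihood for each source: 0.33·0.69=0.2277, 0.5·0.84=0.4200, 0.17·0.31=0.05270. Summing gives P(heads) = 0.70040.
P(Coin 3 | heads) = 0.05270 / 0.70040 = 0.0752.

Posterior probability ≈ 0.0752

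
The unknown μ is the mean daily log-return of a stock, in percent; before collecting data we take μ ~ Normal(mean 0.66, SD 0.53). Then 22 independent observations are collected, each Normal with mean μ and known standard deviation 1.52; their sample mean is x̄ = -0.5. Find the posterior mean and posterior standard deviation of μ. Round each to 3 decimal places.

Posterior mean ≈ -0.184; posterior SD ≈ 0.276

With known σ, the Normal prior is conjugate. Weight on the data is w = (n/σ²)/(n/σ² + 1/τ₀²) = 9.52216/(9.52216+3.55999) = 0.72787.
Posterior mean = w·x̄ + (1−w)·μ₀ = 0.72787·-0.5 + 0.27213·0.66 = -0.184. Posterior variance = 1/(9.52216+3.55999) = 0.0764401, so SD = 0.276.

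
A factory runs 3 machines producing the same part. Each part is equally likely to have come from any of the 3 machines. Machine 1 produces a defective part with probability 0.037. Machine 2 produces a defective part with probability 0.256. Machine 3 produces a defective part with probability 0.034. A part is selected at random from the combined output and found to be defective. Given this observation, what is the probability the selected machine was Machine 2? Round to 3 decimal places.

Posterior probability ≈ 0.783

P(defective|M1) = 0.037; P(defective|M2) = 0.256; P(defective|M3) = 0.034.
Prior × likelihood for each source: 0.333333·0.037=0.01233, 0.333333·0.256=0.08533, 0.333333·0.034=0.01133. Summing gives P(defective) = 0.10900.
P(Machine 2 | defective) = 0.08533 / 0.10900 = 0.783.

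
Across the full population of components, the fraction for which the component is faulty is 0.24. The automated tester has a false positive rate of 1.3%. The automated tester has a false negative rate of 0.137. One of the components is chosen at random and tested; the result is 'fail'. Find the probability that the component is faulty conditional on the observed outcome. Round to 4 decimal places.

Write H for 'the component is faulty'. Prior odds H:¬H = 0.24/0.76 = 0.31579. For the 'fail' outcome, the likelihood ratio is 0.863/0.013 = 66.385.
Posterior odds = 0.31579 × 66.385 = 20.964, so P(H|E) = 20.964/(1+20.964) = 0.9545.

P(H | E) ≈ 0.9545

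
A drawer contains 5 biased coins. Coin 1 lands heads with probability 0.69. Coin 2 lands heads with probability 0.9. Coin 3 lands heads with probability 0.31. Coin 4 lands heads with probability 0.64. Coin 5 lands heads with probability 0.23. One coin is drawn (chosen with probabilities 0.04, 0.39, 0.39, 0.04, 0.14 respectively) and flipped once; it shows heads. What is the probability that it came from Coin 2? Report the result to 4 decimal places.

Posterior probability ≈ 0.6298

Tabulate prior·likelihood by source: [1] prior 0.04, lik 0.69, product 0.02760; [2] prior 0.39, lik 0.9, product 0.3510; [3] prior 0.39, lik 0.31, product 0.1209; [4] prior 0.04, lik 0.64, product 0.02560; [5] prior 0.14, lik 0.23, product 0.03220.
Normalizing constant = 0.55730; the posterior for Coin 2 is its product over the sum, 0.3510/0.55730 = 0.6298.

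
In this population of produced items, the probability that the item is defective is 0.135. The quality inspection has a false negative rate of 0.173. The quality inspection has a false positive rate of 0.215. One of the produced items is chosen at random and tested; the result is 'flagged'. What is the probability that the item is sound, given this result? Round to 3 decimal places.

Let H be the event that the item is defective. P(H) = 0.135, so P(¬H) = 0.865. With E the 'flagged' result, P(E|H) = 0.827 and P(E|¬H) = 0.215.
P(E) = 0.827·0.135 + 0.215·0.865 = 0.11165 + 0.18598 = 0.29762.
By Bayes' theorem, P(H|E) = 0.11165 / 0.29762 = 0.375. Hence P(¬H|E) = 1 − 0.375 = 0.625.

P(¬H | E) ≈ 0.625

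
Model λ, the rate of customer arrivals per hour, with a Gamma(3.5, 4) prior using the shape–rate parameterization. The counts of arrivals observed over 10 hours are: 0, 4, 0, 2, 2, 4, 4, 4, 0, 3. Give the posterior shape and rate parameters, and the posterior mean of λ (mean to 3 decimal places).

Posterior: Gamma(shape=26.5, rate=14); mean ≈ 1.893

The Poisson likelihood adds the total count to the shape and the number of exposure periods to the rate. Here ∑xᵢ = 23 and n = 10, so shape 3.5→26.5 and rate 4→14.
Posterior mean = shape/rate = 26.5/14 = 1.893.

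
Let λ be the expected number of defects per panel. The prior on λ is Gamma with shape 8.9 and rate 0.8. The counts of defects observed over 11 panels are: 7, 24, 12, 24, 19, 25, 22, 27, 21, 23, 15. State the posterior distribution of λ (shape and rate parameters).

The Poisson likelihood adds the total count to the shape and the number of exposure periods to the rate. Here ∑xᵢ = 219 and n = 11, so shape 8.9→227.9 and rate 0.8→11.8.

Posterior: Gamma(shape=227.9, rate=11.8)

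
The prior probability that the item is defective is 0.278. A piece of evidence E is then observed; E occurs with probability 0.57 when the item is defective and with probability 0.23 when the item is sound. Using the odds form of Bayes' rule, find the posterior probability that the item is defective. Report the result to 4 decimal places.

Prior odds = 0.278/(1−0.278) = 0.38504.
Likelihood ratio for E = 0.57/0.23 = 2.4783.
Posterior odds = prior odds × LR = 0.95423.
Posterior probability = odds/(1+odds) = 0.95423/1.9542 = 0.4883.

Posterior probability ≈ 0.4883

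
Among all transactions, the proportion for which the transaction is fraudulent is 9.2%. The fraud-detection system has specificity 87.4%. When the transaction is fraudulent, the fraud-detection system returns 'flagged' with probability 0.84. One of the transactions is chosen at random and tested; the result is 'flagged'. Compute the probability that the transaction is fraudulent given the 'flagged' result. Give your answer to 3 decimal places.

Let H be the event that the transaction is fraudulent. P(H) = 0.092, so P(¬H) = 0.908. With E the 'flagged' result, P(E|H) = 0.84 and P(E|¬H) = 0.126.
P(E) = 0.84·0.092 + 0.126·0.908 = 0.077280 + 0.11441 = 0.19169.
By Bayes' theorem, P(H|E) = 0.077280 / 0.19169 = 0.403.

P(H | E) ≈ 0.403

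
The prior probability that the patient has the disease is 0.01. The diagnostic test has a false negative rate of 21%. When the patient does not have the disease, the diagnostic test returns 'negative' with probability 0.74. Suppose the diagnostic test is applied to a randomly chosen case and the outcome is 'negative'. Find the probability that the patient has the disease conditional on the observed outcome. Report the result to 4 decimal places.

P(H | E) ≈ 0.0029

Let H be the event that the patient has the disease. P(H) = 0.01, so P(¬H) = 0.99. With E the 'negative' result, P(E|H) = 0.21 and P(E|¬H) = 0.74.
P(E) = 0.21·0.01 + 0.74·0.99 = 0.0021000 + 0.73260 = 0.73470.
By Bayes' theorem, P(H|E) = 0.0021000 / 0.73470 = 0.0029.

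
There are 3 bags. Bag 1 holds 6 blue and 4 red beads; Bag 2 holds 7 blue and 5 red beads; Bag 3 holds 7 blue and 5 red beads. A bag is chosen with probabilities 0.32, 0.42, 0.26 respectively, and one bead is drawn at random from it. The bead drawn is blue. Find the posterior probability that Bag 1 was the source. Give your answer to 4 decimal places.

P(blue|Bag 1) = 0.6; P(blue|Bag 2) = 0.5833; P(blue|Bag 3) = 0.5833.
Prior × likelihood for each source: 0.32·0.6=0.1920, 0.42·0.5833=0.2450, 0.26·0.5833=0.1517. Summing gives P(blue) = 0.58867.
P(Bag 1 | blue) = 0.1920 / 0.58867 = 0.3262.

Posterior probability ≈ 0.3262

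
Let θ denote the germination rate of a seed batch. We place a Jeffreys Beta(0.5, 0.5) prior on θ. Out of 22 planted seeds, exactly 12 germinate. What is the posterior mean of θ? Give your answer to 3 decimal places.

The binomial likelihood is conjugate to the Beta prior: with 12 successes and 10 failures, the posterior is Beta(0.5+12, 0.5+10) = Beta(12.5, 10.5).
Posterior mean = α/(α+β) = 12.5/23 = 0.543.

Posterior mean ≈ 0.543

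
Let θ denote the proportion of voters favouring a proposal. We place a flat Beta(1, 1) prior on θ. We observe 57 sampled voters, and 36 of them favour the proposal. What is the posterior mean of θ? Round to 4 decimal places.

The binomial likelihood is conjugate to the Beta prior: with 36 successes and 21 failures, the posterior is Beta(1+36, 1+21) = Beta(37, 22).
Posterior mean = α/(α+β) = 37/59 = 0.6271.

Posterior mean ≈ 0.6271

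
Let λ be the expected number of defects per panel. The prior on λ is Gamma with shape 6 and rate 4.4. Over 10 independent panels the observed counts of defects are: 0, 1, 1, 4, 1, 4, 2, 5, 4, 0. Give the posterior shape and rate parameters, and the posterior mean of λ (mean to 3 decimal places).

Posterior: Gamma(shape=28, rate=14.4); mean ≈ 1.944

Total count ∑xᵢ = 22 over n = 10 panels.
Gamma is conjugate to the Poisson likelihood: posterior is Gamma(shape = 6+22 = 28, rate = 4.4+10 = 14.4).
E[λ | data] = 28/14.4 = 1.944.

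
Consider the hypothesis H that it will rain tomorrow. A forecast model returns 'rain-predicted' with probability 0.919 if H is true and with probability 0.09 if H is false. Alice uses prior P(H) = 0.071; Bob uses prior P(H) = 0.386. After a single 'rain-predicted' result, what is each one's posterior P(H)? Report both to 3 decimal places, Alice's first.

The likelihood ratio for a 'rain-predicted' result is 0.919/0.09 = 10.211.
Alice: prior odds 0.071/0.929 = 0.076426; posterior odds 0.78040; posterior probability 0.438.
Bob: prior odds 0.386/0.614 = 0.62866; posterior odds 6.4194; posterior probability 0.865.

Alice: 0.438; Bob: 0.865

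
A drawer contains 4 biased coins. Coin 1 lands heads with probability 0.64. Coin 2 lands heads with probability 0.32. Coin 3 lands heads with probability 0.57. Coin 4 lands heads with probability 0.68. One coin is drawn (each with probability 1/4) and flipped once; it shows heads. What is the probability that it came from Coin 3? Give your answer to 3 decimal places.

Posterior probability ≈ 0.258

P(heads|C1) = 0.64; P(heads|C2) = 0.32; P(heads|C3) = 0.57; P(heads|C4) = 0.68.
Prior × likelihood for each source: 0.25·0.64=0.1600, 0.25·0.32=0.08000, 0.25·0.57=0.1425, 0.25·0.68=0.1700. Summing gives P(heads) = 0.55250.
P(Coin 3 | heads) = 0.1425 / 0.55250 = 0.258.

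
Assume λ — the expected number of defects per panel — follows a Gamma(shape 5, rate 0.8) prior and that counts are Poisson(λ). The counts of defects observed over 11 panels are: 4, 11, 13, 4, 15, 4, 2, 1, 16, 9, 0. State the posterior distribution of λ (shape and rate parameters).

The Poisson likelihood adds the total count to the shape and the number of exposure periods to the rate. Here ∑xᵢ = 79 and n = 11, so shape 5→84 and rate 0.8→11.8.

Posterior: Gamma(shape=84, rate=11.8)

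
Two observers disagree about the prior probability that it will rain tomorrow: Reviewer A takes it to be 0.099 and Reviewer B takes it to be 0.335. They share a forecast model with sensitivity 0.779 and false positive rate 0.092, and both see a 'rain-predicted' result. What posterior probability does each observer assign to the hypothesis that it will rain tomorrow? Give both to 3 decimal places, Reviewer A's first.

P('+'|H) = 0.779, P('+'|¬H) = 0.092.
Reviewer A: numerator 0.779·0.099 = 0.077121; evidence = 0.077121+0.092·0.901 = 0.16001; posterior = 0.482.
Reviewer B: numerator 0.779·0.335 = 0.26097; evidence = 0.26097+0.092·0.665 = 0.32215; posterior = 0.810.

Reviewer A: 0.482; Reviewer B: 0.810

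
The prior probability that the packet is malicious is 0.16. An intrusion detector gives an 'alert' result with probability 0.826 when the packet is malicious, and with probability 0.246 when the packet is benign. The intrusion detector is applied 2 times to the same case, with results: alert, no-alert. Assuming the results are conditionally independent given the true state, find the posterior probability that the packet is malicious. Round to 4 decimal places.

With H the event that the packet is malicious, the joint likelihood of the observed sequence is P(data|H) = 0.826·0.174 = 0.14372 and P(data|¬H) = 0.246·0.754 = 0.18548.
Bayes: P(H|data) = 0.16·0.14372 / (0.16·0.14372 + 0.84·0.18548) = 0.022996/0.17880 = 0.1286.

Posterior P(H) ≈ 0.1286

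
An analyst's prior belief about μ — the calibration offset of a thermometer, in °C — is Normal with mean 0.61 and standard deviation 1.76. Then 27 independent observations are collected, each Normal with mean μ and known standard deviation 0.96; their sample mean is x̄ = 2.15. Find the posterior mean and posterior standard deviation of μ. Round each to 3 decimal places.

Posterior mean ≈ 2.133; posterior SD ≈ 0.184

With known σ, the Normal prior is conjugate. Weight on the data is w = (n/σ²)/(n/σ² + 1/τ₀²) = 29.2969/(29.2969+0.322831) = 0.98910.
Posterior mean = w·x̄ + (1−w)·μ₀ = 0.98910·2.15 + 0.010899·0.61 = 2.133. Posterior variance = 1/(29.2969+0.322831) = 0.0337613, so SD = 0.184.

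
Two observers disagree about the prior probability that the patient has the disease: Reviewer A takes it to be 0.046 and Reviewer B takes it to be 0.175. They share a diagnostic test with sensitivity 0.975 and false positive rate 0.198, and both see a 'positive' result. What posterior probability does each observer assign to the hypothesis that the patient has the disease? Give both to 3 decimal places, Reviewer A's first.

The likelihood ratio for a 'positive' result is 0.975/0.198 = 4.9242.
Reviewer A: prior odds 0.046/0.954 = 0.048218; posterior odds 0.23744; posterior probability 0.192.
Reviewer B: prior odds 0.175/0.825 = 0.21212; posterior odds 1.0445; posterior probability 0.511.

Reviewer A: 0.192; Reviewer B: 0.511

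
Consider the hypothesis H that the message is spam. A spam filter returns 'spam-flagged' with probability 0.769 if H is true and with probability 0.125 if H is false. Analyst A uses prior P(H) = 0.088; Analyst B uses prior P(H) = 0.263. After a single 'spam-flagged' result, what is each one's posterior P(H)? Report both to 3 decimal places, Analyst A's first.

The likelihood ratio for a 'spam-flagged' result is 0.769/0.125 = 6.1520.
Analyst A: prior odds 0.088/0.912 = 0.096491; posterior odds 0.59361; posterior probability 0.372.
Analyst B: prior odds 0.263/0.737 = 0.35685; posterior odds 2.1954; posterior probability 0.687.

Analyst A: 0.372; Analyst B: 0.687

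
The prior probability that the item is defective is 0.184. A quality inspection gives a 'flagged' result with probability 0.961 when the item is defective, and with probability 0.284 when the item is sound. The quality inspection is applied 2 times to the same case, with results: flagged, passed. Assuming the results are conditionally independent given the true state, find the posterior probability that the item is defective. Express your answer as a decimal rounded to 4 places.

Posterior P(H) ≈ 0.0399

Let H be the event that the item is defective; start with P(H) = 0.184. P('flagged'|H) = 0.961, P('flagged'|¬H) = 0.284.
Update on result 1 ('flagged'): P(H) ← 0.961·0.1840 / (0.961·0.1840 + 0.284·0.8160) = 0.17682/0.40857 = 0.4328.
Update on result 2 ('passed'): P(H) ← 0.039·0.4328 / (0.039·0.4328 + 0.716·0.5672) = 0.016879/0.42300 = 0.0399.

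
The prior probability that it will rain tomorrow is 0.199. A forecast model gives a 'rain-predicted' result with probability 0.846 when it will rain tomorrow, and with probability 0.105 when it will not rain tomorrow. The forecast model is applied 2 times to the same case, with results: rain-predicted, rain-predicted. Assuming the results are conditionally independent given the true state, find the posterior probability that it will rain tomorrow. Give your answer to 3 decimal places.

Let H be the event that it will rain tomorrow; start with P(H) = 0.199. P('rain-predicted'|H) = 0.846, P('rain-predicted'|¬H) = 0.105.
Update on result 1 ('rain-predicted'): P(H) ← 0.846·0.1990 / (0.846·0.1990 + 0.105·0.8010) = 0.16835/0.25246 = 0.6669.
Update on result 2 ('rain-predicted'): P(H) ← 0.846·0.6669 / (0.846·0.6669 + 0.105·0.3331) = 0.56416/0.59914 = 0.9416.

Posterior P(H) ≈ 0.942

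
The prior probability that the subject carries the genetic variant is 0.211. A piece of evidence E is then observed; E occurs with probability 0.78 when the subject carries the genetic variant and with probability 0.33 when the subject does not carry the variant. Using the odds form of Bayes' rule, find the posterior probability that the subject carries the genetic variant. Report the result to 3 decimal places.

Posterior probability ≈ 0.387

Prior odds = 0.211/(1−0.211) = 0.26743. In log-odds, ln(0.26743) = -1.3189.
Add log likelihood ratio: ln(2.3636) = 0.86020.
Posterior log-odds = -0.45871, so posterior odds = exp(-0.45871) = 0.63210. Converting, P(H|E) = 0.63210/1.6321 = 0.387.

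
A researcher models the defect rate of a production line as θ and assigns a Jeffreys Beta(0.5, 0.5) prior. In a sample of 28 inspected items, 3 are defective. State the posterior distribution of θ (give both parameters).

Posterior: Beta(3.5, 25.5)

Observing 3 successes and 25 failures updates Beta(0.5, 0.5) by adding the success and failure counts to the two shape parameters: α = 0.5+3 = 3.5, β = 0.5+25 = 25.5.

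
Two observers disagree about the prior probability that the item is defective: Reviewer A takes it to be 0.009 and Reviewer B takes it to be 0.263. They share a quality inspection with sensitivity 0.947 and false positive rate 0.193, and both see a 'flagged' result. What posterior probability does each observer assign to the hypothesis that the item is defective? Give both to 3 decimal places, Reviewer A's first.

Reviewer A: 0.043; Reviewer B: 0.636

P('+'|H) = 0.947, P('+'|¬H) = 0.193.
Reviewer A: numerator 0.947·0.009 = 0.0085230; evidence = 0.0085230+0.193·0.991 = 0.19979; posterior = 0.043.
Reviewer B: numerator 0.947·0.263 = 0.24906; evidence = 0.24906+0.193·0.737 = 0.39130; posterior = 0.636.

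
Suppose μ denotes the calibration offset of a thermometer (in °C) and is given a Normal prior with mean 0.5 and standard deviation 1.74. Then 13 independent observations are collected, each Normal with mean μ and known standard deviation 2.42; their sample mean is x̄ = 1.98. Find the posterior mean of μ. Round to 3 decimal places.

With known σ, the Normal prior is conjugate. Weight on the data is w = (n/σ²)/(n/σ² + 1/τ₀²) = 2.21979/(2.21979+0.330295) = 0.87048.
Posterior mean = w·x̄ + (1−w)·μ₀ = 0.87048·1.98 + 0.12952·0.5 = 1.788.

Posterior mean ≈ 1.788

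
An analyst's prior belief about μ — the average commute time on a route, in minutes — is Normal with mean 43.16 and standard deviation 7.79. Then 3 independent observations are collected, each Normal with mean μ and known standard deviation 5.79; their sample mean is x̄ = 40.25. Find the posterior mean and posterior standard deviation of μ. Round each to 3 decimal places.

With known σ, the Normal prior is conjugate. Weight on the data is w = (n/σ²)/(n/σ² + 1/τ₀²) = 0.0894879/(0.0894879+0.0164788) = 0.84449.
Posterior mean = w·x̄ + (1−w)·μ₀ = 0.84449·40.25 + 0.15551·43.16 = 40.703. Posterior variance = 1/(0.0894879+0.0164788) = 9.43693, so SD = 3.072.

Posterior mean ≈ 40.703; posterior SD ≈ 3.072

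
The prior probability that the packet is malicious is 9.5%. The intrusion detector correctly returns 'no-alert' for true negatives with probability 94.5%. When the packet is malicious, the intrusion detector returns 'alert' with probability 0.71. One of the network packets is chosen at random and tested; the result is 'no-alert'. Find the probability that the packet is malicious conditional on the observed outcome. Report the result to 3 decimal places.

Let H be the event that the packet is malicious. P(H) = 0.095, so P(¬H) = 0.905. With E the 'no-alert' result, P(E|H) = 0.29 and P(E|¬H) = 0.945.
P(E) = 0.29·0.095 + 0.945·0.905 = 0.027550 + 0.85523 = 0.88277.
By Bayes' theorem, P(H|E) = 0.027550 / 0.88277 = 0.031.

P(H | E) ≈ 0.031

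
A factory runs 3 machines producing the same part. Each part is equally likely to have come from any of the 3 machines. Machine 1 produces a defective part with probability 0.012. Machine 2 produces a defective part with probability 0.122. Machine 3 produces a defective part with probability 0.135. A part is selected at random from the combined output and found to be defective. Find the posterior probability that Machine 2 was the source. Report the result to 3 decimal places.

Tabulate prior·likelihood by source: [1] prior 0.333333, lik 0.012, product 0.004000; [2] prior 0.333333, lik 0.122, product 0.04067; [3] prior 0.333333, lik 0.135, product 0.04500.
Normalizing constant = 0.089667; the posterior for Machine 2 is its product over the sum, 0.04067/0.089667 = 0.454.

Posterior probability ≈ 0.454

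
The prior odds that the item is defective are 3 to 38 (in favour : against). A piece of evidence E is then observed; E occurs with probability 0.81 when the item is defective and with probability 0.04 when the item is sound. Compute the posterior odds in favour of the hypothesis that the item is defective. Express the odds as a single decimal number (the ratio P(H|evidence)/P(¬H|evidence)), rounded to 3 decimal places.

Prior odds = 3/38 = 0.078947. In log-odds, ln(0.078947) = -2.5390.
Add log likelihood ratio: ln(20.250) = 3.0082.
Posterior log-odds = 0.46918, so posterior odds = exp(0.46918) = 1.5987.

Posterior odds ≈ 1.599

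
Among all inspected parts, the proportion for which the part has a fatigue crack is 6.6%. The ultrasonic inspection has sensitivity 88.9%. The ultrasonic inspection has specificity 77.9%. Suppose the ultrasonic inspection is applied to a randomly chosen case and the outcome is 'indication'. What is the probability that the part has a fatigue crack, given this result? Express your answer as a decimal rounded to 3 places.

P(H | E) ≈ 0.221

Let H be the event that the part has a fatigue crack. P(H) = 0.066, so P(¬H) = 0.934. With E the 'indication' result, P(E|H) = 0.889 and P(E|¬H) = 0.221.
P(E) = 0.889·0.066 + 0.221·0.934 = 0.058674 + 0.20641 = 0.26509.
By Bayes' theorem, P(H|E) = 0.058674 / 0.26509 = 0.221.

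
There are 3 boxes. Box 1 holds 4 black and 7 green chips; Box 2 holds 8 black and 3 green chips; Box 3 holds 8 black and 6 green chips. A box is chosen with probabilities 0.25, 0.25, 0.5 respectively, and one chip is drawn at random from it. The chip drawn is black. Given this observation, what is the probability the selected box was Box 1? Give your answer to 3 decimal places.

Posterior probability ≈ 0.163

P(black|Box 1) = 0.3636; P(black|Box 2) = 0.7273; P(black|Box 3) = 0.5714.
Prior × likelihood for each source: 0.25·0.3636=0.09091, 0.25·0.7273=0.1818, 0.5·0.5714=0.2857. Summing gives P(black) = 0.55844.
P(Box 1 | black) = 0.09091 / 0.55844 = 0.163.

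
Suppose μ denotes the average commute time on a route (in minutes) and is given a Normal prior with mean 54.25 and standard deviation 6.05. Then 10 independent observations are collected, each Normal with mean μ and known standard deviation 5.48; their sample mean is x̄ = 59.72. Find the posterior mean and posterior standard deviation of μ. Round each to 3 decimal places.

Prior precision 1/τ₀² = 1/6.05² = 0.0273205; data precision n/σ² = 10/5.48² = 0.332996.
Posterior precision = 0.0273205 + 0.332996 = 0.360316, giving posterior SD = 1/√0.360316 = 1.666.
Posterior mean = (0.0273205·54.25 + 0.332996·59.72) / 0.360316 = 59.305.

Posterior mean ≈ 59.305; posterior SD ≈ 1.666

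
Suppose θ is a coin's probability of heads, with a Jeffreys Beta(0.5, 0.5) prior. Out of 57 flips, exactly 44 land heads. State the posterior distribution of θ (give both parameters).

Observing 44 successes and 13 failures updates Beta(0.5, 0.5) by adding the success and failure counts to the two shape parameters: α = 0.5+44 = 44.5, β = 0.5+13 = 13.5.

Posterior: Beta(44.5, 13.5)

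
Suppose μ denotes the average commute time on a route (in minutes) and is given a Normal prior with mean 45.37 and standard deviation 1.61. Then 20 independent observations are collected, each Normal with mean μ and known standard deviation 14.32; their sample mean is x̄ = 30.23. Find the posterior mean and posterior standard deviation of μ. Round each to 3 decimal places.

With known σ, the Normal prior is conjugate. Weight on the data is w = (n/σ²)/(n/σ² + 1/τ₀²) = 0.0975313/(0.0975313+0.385788) = 0.20179.
Posterior mean = w·x̄ + (1−w)·μ₀ = 0.20179·30.23 + 0.79821·45.37 = 42.315. Posterior variance = 1/(0.0975313+0.385788) = 2.06903, so SD = 1.438.

Posterior mean ≈ 42.315; posterior SD ≈ 1.438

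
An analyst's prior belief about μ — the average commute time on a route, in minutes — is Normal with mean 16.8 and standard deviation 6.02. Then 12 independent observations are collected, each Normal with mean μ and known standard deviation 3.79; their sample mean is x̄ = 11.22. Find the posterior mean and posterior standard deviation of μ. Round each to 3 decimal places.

Prior precision 1/τ₀² = 1/6.02² = 0.0275935; data precision n/σ² = 12/3.79² = 0.835416.
Posterior precision = 0.0275935 + 0.835416 = 0.863010, giving posterior SD = 1/√0.863010 = 1.076.
Posterior mean = (0.0275935·16.8 + 0.835416·11.22) / 0.863010 = 11.398.

Posterior mean ≈ 11.398; posterior SD ≈ 1.076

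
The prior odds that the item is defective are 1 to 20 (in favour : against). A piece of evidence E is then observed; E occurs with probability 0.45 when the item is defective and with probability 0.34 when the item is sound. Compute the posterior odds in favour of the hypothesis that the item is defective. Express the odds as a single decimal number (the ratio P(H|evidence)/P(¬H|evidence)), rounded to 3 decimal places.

Posterior odds ≈ 0.066

Prior odds = 1/20 = 0.050000. In log-odds, ln(0.050000) = -2.9957.
Add log likelihood ratio: ln(1.3235) = 0.28030.
Posterior log-odds = -2.7154, so posterior odds = exp(-2.7154) = 0.066176.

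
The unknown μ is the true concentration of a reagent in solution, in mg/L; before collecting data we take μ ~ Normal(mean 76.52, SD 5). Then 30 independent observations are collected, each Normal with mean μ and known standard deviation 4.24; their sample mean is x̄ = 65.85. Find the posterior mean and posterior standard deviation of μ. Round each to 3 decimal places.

Posterior mean ≈ 66.100; posterior SD ≈ 0.765

Prior precision 1/τ₀² = 1/5² = 0.0400000; data precision n/σ² = 30/4.24² = 1.66874.
Posterior precision = 0.0400000 + 1.66874 = 1.70874, giving posterior SD = 1/√1.70874 = 0.765.
Posterior mean = (0.0400000·76.52 + 1.66874·65.85) / 1.70874 = 66.100.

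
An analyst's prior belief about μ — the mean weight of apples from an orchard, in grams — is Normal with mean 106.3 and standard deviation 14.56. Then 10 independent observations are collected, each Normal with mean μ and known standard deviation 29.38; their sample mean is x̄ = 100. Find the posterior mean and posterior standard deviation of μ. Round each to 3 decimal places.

With known σ, the Normal prior is conjugate. Weight on the data is w = (n/σ²)/(n/σ² + 1/τ₀²) = 0.0115850/(0.0115850+0.00471712) = 0.71064.
Posterior mean = w·x̄ + (1−w)·μ₀ = 0.71064·100 + 0.28936·106.3 = 101.823. Posterior variance = 1/(0.0115850+0.00471712) = 61.3417, so SD = 7.832.

Posterior mean ≈ 101.823; posterior SD ≈ 7.832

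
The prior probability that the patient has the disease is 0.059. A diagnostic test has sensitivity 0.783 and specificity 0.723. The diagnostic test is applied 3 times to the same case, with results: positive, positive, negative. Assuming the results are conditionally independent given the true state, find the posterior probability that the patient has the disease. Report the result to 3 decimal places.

Posterior P(H) ≈ 0.131

With H the event that the patient has the disease, the joint likelihood of the observed sequence is P(data|H) = 0.783·0.783·0.217 = 0.13304 and P(data|¬H) = 0.277·0.277·0.723 = 0.055475.
Bayes: P(H|data) = 0.059·0.13304 / (0.059·0.13304 + 0.941·0.055475) = 0.0078494/0.060051 = 0.1307.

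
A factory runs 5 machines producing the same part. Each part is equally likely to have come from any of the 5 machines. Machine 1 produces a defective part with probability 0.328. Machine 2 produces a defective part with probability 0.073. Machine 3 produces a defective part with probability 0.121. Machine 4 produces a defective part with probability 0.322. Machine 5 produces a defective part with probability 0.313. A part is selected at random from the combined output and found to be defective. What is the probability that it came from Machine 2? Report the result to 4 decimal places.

P(defective|M1) = 0.328; P(defective|M2) = 0.073; P(defective|M3) = 0.121; P(defective|M4) = 0.322; P(defective|M5) = 0.313.
Prior × likelihood for each source: 0.2·0.328=0.06560, 0.2·0.073=0.01460, 0.2·0.121=0.02420, 0.2·0.322=0.06440, 0.2·0.313=0.06260. Summing gives P(defective) = 0.23140.
P(Machine 2 | defective) = 0.01460 / 0.23140 = 0.0631.

Posterior probability ≈ 0.0631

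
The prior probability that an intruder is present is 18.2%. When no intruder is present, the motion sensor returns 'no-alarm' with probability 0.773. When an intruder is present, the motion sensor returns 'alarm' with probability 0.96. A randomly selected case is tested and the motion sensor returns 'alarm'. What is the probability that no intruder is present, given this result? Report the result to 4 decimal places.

Write H for 'an intruder is present'. Prior odds H:¬H = 0.182/0.818 = 0.22249. For the 'alarm' outcome, the likelihood ratio is 0.96/0.227 = 4.2291.
Posterior odds = 0.22249 × 4.2291 = 0.94094, so P(H|E) = 0.94094/(1+0.94094) = 0.4848. Then P(¬H|E) = 1 − 0.4848 = 0.5152.

P(¬H | E) ≈ 0.5152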